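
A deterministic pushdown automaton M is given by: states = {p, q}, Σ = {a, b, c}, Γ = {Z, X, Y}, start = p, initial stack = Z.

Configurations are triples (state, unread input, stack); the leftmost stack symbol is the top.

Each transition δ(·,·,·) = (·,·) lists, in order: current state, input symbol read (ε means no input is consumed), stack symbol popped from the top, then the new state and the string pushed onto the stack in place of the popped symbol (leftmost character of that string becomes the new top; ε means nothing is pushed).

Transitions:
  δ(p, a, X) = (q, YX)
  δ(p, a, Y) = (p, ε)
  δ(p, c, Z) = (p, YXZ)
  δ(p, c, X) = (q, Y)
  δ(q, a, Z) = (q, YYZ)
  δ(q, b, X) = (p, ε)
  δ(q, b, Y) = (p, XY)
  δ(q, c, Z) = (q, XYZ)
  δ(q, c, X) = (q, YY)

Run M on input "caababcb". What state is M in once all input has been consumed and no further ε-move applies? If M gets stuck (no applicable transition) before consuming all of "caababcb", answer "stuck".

p

(p, caababcb, Z)
  read c, top Z: go to p, push YXZ → (p, aababcb, YXZ)
  read a, top Y: go to p, push ε → (p, ababcb, XZ)
  read a, top X: go to q, push YX → (q, babcb, YXZ)
  read b, top Y: go to p, push XY → (p, abcb, XYXZ)
  read a, top X: go to q, push YX → (q, bcb, YXYXZ)
  read b, top Y: go to p, push XY → (p, cb, XYXYXZ)
  read c, top X: go to q, push Y → (q, b, YYXYXZ)
  read b, top Y: go to p, push XY → (p, ε, XYYXYXZ)
All input consumed; M is in state p.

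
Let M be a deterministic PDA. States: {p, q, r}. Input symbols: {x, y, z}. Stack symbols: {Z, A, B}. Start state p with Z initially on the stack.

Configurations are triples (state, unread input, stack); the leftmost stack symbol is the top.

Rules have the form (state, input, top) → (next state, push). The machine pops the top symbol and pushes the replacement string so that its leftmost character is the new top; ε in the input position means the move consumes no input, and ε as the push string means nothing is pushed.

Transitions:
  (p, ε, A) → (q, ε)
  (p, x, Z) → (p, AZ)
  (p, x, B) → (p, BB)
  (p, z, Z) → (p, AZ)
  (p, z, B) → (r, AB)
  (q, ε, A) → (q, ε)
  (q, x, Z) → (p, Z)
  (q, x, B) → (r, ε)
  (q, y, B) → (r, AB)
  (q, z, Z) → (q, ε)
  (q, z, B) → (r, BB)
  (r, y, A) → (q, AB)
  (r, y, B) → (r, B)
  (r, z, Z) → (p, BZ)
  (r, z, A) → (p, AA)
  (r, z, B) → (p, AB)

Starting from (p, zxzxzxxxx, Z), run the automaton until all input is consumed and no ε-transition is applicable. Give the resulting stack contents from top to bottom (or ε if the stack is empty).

(p, zxzxzxxxx, Z)
  read z, top Z: go to p, push AZ → (p, xzxzxxxx, AZ)
  ε-move, top A: go to q, push ε → (q, xzxzxxxx, Z)
  read x, top Z: go to p, push Z → (p, zxzxxxx, Z)
  read z, top Z: go to p, push AZ → (p, xzxxxx, AZ)
  ε-move, top A: go to q, push ε → (q, xzxxxx, Z)
  read x, top Z: go to p, push Z → (p, zxxxx, Z)
  read z, top Z: go to p, push AZ → (p, xxxx, AZ)
  ε-move, top A: go to q, push ε → (q, xxxx, Z)
  read x, top Z: go to p, push Z → (p, xxx, Z)
  read x, top Z: go to p, push AZ → (p, xx, AZ)
  ε-move, top A: go to q, push ε → (q, xx, Z)
  read x, top Z: go to p, push Z → (p, x, Z)
  read x, top Z: go to p, push AZ → (p, ε, AZ)
  ε-move, top A: go to q, push ε → (q, ε, Z)
All input consumed in state q with stack Z.

Z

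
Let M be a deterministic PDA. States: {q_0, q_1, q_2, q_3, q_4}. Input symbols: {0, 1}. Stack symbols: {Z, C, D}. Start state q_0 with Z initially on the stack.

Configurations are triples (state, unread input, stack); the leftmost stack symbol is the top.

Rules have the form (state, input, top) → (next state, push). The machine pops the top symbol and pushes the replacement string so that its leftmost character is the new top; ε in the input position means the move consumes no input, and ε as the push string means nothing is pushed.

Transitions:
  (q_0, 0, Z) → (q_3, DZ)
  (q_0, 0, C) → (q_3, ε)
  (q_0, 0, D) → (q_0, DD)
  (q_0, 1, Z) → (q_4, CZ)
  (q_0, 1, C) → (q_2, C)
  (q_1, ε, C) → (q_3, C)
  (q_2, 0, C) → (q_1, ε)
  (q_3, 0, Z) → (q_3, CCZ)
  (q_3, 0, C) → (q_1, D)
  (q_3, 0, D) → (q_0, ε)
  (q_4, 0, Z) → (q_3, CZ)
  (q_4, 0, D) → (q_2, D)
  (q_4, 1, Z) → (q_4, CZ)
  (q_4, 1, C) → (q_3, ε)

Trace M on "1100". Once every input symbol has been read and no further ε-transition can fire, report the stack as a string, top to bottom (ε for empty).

(q_0, 1100, Z)
  read 1, top Z: go to q_4, push CZ → (q_4, 100, CZ)
  read 1, top C: go to q_3, push ε → (q_3, 00, Z)
  read 0, top Z: go to q_3, push CCZ → (q_3, 0, CCZ)
  read 0, top C: go to q_1, push D → (q_1, ε, DCZ)
All input consumed in state q_1 with stack DCZ.

DCZ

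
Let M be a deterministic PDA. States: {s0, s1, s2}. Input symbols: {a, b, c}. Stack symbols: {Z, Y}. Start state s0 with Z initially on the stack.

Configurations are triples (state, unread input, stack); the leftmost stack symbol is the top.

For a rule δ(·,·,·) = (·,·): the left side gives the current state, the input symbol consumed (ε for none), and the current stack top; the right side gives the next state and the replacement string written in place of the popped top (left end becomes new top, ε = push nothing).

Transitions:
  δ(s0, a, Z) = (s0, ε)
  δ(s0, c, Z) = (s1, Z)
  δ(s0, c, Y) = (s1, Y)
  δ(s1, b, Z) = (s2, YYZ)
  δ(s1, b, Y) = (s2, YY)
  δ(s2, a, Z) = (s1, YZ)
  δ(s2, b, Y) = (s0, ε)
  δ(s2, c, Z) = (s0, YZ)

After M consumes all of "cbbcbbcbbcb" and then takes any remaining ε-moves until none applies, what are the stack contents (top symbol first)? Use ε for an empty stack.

YYZ

(s0, cbbcbbcbbcb, Z)
  read c, top Z: go to s1, push Z → (s1, bbcbbcbbcb, Z)
  read b, top Z: go to s2, push YYZ → (s2, bcbbcbbcb, YYZ)
  read b, top Y: go to s0, push ε → (s0, cbbcbbcb, YZ)
  read c, top Y: go to s1, push Y → (s1, bbcbbcb, YZ)
  read b, top Y: go to s2, push YY → (s2, bcbbcb, YYZ)
  read b, top Y: go to s0, push ε → (s0, cbbcb, YZ)
  read c, top Y: go to s1, push Y → (s1, bbcb, YZ)
  read b, top Y: go to s2, push YY → (s2, bcb, YYZ)
  read b, top Y: go to s0, push ε → (s0, cb, YZ)
  read c, top Y: go to s1, push Y → (s1, b, YZ)
  read b, top Y: go to s2, push YY → (s2, ε, YYZ)
All input consumed in state s2 with stack YYZ.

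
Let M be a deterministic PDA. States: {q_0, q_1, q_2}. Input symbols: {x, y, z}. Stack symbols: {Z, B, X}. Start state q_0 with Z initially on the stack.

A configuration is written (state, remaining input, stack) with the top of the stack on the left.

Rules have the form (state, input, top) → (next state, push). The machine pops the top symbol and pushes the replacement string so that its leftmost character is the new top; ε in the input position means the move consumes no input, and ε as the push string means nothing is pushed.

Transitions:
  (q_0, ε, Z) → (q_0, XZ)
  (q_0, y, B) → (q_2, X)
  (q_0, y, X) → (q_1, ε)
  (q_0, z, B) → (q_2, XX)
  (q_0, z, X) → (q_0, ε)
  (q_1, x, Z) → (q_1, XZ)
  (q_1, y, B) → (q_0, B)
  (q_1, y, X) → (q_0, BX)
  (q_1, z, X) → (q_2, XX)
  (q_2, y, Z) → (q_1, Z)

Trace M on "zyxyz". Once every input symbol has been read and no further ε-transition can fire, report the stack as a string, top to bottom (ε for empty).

(q_0, zyxyz, Z) ⊢ (q_0, zyxyz, XZ) ⊢ (q_0, yxyz, Z) ⊢ (q_0, yxyz, XZ) ⊢ (q_1, xyz, Z) ⊢ (q_1, yz, XZ) ⊢ (q_0, z, BXZ) ⊢ (q_2, ε, XXXZ)
All input consumed in state q_2 with stack XXXZ.

XXXZ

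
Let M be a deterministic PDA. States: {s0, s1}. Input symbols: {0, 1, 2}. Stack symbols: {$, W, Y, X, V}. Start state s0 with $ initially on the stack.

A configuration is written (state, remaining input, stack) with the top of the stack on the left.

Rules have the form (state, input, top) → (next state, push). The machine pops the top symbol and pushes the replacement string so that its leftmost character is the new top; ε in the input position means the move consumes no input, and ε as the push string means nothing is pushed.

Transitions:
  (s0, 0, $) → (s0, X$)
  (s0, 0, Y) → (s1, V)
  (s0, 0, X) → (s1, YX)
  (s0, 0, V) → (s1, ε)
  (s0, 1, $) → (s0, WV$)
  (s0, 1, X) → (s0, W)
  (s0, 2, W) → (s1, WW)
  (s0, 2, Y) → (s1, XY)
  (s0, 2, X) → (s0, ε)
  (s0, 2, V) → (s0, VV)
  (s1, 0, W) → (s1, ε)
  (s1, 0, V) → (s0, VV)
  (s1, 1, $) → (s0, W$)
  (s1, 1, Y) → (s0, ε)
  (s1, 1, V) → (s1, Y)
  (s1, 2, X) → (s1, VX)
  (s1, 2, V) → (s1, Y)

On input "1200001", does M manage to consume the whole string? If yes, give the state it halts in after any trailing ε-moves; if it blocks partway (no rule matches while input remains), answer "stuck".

(s0, 1200001, $) ⊢ (s0, 200001, WV$) ⊢ (s1, 00001, WWV$) ⊢ (s1, 0001, WV$) ⊢ (s1, 001, V$) ⊢ (s0, 01, VV$) ⊢ (s1, 1, V$) ⊢ (s1, ε, Y$)
All input consumed; M is in state s1.

s1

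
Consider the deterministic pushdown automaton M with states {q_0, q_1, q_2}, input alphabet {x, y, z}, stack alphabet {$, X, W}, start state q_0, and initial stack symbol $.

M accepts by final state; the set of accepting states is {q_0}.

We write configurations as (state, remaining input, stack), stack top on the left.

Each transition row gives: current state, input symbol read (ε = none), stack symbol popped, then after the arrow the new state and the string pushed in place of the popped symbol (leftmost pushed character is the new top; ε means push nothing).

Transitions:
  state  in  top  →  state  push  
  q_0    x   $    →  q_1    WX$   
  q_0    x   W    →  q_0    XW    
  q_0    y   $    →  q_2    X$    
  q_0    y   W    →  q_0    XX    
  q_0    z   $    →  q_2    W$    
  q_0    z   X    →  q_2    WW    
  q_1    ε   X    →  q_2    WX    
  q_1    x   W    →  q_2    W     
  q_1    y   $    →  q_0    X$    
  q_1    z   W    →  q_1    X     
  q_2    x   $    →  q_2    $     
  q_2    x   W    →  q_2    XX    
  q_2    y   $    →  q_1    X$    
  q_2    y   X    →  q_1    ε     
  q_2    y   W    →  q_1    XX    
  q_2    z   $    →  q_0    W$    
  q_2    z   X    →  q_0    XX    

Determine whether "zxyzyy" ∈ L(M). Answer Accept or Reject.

(q_0, zxyzyy, $) ⊢ (q_2, xyzyy, W$) ⊢ (q_2, yzyy, XX$) ⊢ (q_1, zyy, X$) ⊢ (q_2, zyy, WX$)
No transition applies at (q_2, zyy, WX$); input not fully consumed.

Reject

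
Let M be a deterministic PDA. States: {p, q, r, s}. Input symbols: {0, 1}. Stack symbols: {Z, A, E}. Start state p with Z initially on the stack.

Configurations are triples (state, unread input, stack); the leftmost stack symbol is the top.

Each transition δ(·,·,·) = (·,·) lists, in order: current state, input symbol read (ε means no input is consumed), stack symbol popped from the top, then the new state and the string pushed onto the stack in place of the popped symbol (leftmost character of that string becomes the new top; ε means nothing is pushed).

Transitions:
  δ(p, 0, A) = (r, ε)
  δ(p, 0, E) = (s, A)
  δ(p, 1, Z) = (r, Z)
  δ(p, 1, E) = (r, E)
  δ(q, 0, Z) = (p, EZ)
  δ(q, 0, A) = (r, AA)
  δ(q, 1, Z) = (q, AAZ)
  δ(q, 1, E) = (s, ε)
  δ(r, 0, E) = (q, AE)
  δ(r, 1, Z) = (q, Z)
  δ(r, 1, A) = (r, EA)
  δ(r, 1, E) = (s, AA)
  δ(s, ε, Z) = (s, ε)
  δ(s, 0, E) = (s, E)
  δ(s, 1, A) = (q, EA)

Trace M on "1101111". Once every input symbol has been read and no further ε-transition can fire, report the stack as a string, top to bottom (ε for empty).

(p, 1101111, Z) ⊢ (r, 101111, Z) ⊢ (q, 01111, Z) ⊢ (p, 1111, EZ) ⊢ (r, 111, EZ) ⊢ (s, 11, AAZ) ⊢ (q, 1, EAAZ) ⊢ (s, ε, AAZ)
All input consumed in state s with stack AAZ.

AAZ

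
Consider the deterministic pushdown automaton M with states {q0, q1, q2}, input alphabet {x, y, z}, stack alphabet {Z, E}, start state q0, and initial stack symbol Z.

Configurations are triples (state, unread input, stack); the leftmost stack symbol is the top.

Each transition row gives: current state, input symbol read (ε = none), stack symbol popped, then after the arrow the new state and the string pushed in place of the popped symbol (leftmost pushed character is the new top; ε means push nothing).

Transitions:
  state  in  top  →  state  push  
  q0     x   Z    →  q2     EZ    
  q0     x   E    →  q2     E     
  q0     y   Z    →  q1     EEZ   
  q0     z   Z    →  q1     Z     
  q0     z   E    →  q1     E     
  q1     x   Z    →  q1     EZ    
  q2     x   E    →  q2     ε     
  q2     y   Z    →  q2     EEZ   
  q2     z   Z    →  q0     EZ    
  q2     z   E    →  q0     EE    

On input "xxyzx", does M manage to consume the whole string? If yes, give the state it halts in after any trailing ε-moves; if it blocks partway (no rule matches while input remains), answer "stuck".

(q0, xxyzx, Z)
  read x, top Z: go to q2, push EZ → (q2, xyzx, EZ)
  read x, top E: go to q2, push ε → (q2, yzx, Z)
  read y, top Z: go to q2, push EEZ → (q2, zx, EEZ)
  read z, top E: go to q0, push EE → (q0, x, EEEZ)
  read x, top E: go to q2, push E → (q2, ε, EEEZ)
All input consumed; M is in state q2.

q2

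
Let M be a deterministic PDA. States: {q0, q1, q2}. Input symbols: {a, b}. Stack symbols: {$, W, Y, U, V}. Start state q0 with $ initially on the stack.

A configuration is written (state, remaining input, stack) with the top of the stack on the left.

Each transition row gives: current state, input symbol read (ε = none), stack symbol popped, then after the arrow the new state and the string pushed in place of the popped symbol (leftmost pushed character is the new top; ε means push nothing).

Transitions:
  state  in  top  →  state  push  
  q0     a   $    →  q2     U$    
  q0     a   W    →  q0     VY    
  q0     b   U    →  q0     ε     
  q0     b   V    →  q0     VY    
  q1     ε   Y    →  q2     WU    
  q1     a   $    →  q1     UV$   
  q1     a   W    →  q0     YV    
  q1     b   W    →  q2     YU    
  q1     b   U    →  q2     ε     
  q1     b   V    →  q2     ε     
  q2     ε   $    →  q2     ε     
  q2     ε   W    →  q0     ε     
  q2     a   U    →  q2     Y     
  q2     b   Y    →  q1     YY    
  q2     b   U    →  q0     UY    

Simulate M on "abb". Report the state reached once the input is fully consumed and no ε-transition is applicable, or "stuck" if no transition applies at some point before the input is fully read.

(q0, abb, $)
  read a, top $: go to q2, push U$ → (q2, bb, U$)
  read b, top U: go to q0, push UY → (q0, b, UY$)
  read b, top U: go to q0, push ε → (q0, ε, Y$)
All input consumed; M is in state q0.

q0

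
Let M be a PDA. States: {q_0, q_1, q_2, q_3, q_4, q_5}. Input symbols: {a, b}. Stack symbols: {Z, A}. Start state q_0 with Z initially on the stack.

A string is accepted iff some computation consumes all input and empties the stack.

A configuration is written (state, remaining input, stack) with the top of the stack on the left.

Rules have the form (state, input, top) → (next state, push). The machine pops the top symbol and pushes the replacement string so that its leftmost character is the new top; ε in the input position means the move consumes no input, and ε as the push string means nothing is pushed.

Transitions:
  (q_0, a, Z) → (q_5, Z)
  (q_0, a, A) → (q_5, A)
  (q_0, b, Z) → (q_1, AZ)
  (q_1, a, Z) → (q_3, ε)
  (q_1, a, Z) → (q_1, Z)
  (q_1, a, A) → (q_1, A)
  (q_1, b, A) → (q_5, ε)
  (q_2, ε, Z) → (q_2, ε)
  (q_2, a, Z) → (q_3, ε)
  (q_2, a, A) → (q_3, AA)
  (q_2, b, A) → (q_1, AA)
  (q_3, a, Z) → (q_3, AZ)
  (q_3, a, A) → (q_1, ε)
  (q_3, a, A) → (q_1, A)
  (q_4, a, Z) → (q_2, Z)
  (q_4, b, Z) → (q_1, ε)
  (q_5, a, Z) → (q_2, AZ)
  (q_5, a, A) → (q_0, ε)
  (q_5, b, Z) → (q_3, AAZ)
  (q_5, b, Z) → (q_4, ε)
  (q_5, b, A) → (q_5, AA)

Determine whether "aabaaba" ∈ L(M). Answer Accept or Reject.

Reject

No computation consumes all input and empties the stack.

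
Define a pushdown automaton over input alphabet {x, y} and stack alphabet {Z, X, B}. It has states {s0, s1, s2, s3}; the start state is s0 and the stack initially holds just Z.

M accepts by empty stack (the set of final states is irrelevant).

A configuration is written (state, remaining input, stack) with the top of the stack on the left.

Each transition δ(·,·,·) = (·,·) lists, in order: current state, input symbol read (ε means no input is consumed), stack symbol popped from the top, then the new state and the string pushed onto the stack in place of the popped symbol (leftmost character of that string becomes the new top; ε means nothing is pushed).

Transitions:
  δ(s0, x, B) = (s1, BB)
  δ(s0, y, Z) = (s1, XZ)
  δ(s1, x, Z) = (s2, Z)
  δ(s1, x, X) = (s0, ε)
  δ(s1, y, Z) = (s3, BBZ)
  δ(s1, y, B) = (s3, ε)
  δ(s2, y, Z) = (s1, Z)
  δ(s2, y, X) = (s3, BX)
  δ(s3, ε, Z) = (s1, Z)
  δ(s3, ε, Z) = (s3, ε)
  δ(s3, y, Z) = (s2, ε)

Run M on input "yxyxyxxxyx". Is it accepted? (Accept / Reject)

Reject

No computation consumes all input and empties the stack.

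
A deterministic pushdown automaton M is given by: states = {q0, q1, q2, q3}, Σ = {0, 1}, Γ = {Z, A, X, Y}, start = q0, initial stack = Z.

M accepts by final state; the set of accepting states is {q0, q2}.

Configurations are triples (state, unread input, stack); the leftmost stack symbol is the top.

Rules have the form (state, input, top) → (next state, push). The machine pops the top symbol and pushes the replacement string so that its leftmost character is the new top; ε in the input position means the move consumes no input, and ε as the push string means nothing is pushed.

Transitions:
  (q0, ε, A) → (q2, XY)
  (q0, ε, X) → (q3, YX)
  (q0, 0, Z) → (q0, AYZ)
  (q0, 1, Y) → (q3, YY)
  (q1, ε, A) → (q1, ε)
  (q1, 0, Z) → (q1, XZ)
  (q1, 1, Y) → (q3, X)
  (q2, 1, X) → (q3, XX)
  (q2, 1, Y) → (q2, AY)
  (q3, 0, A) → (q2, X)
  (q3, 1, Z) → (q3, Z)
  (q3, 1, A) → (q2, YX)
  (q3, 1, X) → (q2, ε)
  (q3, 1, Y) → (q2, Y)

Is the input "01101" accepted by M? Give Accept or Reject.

Reject

(q0, 01101, Z)
  read 0, top Z: go to q0, push AYZ → (q0, 1101, AYZ)
  ε-move, top A: go to q2, push XY → (q2, 1101, XYYZ)
  read 1, top X: go to q3, push XX → (q3, 101, XXYYZ)
  read 1, top X: go to q2, push ε → (q2, 01, XYYZ)
No transition applies at (q2, 01, XYYZ); input not fully consumed.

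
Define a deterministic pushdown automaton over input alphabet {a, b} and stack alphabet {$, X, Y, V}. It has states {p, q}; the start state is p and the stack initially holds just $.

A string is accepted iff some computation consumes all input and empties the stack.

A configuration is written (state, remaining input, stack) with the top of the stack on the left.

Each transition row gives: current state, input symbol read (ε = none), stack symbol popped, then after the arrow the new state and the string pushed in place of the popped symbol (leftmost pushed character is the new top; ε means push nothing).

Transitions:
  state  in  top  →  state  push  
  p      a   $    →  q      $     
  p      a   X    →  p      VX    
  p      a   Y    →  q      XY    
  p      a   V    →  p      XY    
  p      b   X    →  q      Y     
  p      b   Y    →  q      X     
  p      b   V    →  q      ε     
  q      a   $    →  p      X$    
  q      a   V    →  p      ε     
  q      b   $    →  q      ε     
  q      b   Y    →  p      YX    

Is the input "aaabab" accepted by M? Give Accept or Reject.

(p, aaabab, $)
  read a, top $: go to q, push $ → (q, aabab, $)
  read a, top $: go to p, push X$ → (p, abab, X$)
  read a, top X: go to p, push VX → (p, bab, VX$)
  read b, top V: go to q, push ε → (q, ab, X$)
No transition applies at (q, ab, X$); input not fully consumed.

Reject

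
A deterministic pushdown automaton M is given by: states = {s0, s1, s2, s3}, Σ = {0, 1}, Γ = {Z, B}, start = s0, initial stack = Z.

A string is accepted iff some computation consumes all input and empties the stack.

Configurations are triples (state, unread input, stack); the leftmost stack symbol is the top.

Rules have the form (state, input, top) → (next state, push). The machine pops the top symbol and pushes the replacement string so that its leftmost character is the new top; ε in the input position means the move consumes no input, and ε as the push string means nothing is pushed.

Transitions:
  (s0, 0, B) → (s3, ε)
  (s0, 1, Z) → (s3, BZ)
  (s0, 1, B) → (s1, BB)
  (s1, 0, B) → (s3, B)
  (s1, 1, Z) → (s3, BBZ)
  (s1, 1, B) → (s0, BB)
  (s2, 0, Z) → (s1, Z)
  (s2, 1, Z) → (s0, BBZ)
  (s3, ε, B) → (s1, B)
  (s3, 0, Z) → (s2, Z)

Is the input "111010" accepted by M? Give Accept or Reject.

Reject

(s0, 111010, Z) ⊢ (s3, 11010, BZ) ⊢ (s1, 11010, BZ) ⊢ (s0, 1010, BBZ) ⊢ (s1, 010, BBBZ) ⊢ (s3, 10, BBBZ) ⊢ (s1, 10, BBBZ) ⊢ (s0, 0, BBBBZ) ⊢ (s3, ε, BBBZ) ⊢ (s1, ε, BBBZ)
All input consumed; stack is BBBZ, not empty, and no further ε-move applies.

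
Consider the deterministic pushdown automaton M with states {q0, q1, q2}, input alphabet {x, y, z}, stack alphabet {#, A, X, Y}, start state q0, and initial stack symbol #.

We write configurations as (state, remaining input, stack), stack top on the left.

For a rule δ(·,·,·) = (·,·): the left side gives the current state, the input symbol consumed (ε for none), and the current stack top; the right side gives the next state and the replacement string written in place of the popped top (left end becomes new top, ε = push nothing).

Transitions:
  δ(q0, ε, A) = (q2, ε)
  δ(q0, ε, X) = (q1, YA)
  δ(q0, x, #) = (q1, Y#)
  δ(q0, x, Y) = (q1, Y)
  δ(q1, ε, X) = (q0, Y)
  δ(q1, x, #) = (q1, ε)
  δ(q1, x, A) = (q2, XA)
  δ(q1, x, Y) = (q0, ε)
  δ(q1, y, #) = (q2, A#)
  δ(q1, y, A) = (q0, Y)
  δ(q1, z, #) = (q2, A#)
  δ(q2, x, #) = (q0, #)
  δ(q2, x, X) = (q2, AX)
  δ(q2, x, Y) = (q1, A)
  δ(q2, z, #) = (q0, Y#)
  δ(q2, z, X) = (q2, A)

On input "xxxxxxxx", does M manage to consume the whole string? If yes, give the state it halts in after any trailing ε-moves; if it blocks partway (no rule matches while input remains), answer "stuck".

(q0, xxxxxxxx, #)
  read x, top #: go to q1, push Y# → (q1, xxxxxxx, Y#)
  read x, top Y: go to q0, push ε → (q0, xxxxxx, #)
  read x, top #: go to q1, push Y# → (q1, xxxxx, Y#)
  read x, top Y: go to q0, push ε → (q0, xxxx, #)
  read x, top #: go to q1, push Y# → (q1, xxx, Y#)
  read x, top Y: go to q0, push ε → (q0, xx, #)
  read x, top #: go to q1, push Y# → (q1, x, Y#)
  read x, top Y: go to q0, push ε → (q0, ε, #)
All input consumed; M is in state q0.

q0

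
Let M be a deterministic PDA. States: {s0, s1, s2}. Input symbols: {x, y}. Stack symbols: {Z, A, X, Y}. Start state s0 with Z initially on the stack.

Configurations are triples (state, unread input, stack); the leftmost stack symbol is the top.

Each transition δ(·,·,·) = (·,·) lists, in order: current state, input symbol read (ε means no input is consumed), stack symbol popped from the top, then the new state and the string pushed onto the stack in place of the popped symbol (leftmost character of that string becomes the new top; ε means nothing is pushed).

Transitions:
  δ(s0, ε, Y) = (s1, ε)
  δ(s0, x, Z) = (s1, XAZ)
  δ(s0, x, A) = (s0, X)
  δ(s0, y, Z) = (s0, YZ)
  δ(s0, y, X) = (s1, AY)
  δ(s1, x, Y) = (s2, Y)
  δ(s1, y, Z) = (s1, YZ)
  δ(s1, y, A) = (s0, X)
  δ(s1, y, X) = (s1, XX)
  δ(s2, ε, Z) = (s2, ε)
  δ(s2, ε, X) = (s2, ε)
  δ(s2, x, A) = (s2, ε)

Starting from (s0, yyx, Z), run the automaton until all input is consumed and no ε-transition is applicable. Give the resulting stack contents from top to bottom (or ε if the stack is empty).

YZ

(s0, yyx, Z)
  read y, top Z: go to s0, push YZ → (s0, yx, YZ)
  ε-move, top Y: go to s1, push ε → (s1, yx, Z)
  read y, top Z: go to s1, push YZ → (s1, x, YZ)
  read x, top Y: go to s2, push Y → (s2, ε, YZ)
All input consumed in state s2 with stack YZ.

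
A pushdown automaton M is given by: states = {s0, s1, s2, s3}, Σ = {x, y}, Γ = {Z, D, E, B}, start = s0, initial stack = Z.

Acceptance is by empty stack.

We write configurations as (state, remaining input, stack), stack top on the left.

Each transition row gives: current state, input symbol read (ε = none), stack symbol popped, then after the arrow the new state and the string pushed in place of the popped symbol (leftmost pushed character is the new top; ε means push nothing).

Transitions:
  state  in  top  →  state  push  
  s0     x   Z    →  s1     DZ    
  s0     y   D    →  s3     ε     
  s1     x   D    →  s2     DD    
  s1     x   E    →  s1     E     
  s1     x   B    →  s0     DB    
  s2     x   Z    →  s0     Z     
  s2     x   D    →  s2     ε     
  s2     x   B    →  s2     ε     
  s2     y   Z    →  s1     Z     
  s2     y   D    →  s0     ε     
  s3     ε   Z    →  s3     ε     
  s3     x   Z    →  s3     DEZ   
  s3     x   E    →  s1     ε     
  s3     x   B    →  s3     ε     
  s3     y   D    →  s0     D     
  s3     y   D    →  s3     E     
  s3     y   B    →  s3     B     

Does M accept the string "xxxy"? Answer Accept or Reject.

No computation consumes all input and empties the stack.

Reject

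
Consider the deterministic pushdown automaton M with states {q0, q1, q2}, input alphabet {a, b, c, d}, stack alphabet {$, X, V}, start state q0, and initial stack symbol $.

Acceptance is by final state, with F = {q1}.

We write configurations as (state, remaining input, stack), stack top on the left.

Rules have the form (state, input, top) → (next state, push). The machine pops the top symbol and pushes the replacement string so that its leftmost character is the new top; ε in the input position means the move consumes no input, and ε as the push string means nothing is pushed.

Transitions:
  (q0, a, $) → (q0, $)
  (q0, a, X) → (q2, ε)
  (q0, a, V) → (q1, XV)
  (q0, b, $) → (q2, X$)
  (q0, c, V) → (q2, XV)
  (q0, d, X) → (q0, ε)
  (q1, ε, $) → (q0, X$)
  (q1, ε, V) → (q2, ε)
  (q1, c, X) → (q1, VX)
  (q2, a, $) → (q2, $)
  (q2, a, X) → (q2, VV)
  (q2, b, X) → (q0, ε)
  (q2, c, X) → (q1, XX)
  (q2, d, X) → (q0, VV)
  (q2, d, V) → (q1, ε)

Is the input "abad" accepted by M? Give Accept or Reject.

Accept

(q0, abad, $)
  read a, top $: go to q0, push $ → (q0, bad, $)
  read b, top $: go to q2, push X$ → (q2, ad, X$)
  read a, top X: go to q2, push VV → (q2, d, VV$)
  read d, top V: go to q1, push ε → (q1, ε, V$)
All input consumed; state q1 ∈ F.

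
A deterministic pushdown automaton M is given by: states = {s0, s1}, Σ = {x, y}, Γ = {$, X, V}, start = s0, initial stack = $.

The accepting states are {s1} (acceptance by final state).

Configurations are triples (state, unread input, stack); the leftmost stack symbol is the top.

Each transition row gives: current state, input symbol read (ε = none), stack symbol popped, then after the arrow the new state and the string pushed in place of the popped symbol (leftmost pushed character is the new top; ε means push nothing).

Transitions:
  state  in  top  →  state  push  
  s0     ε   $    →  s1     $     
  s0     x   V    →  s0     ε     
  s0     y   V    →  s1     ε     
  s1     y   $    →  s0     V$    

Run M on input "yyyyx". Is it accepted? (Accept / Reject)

(s0, yyyyx, $)
  ε-move, top $: go to s1, push $ → (s1, yyyyx, $)
  read y, top $: go to s0, push V$ → (s0, yyyx, V$)
  read y, top V: go to s1, push ε → (s1, yyx, $)
  read y, top $: go to s0, push V$ → (s0, yx, V$)
  read y, top V: go to s1, push ε → (s1, x, $)
No transition applies at (s1, x, $); input not fully consumed.

Reject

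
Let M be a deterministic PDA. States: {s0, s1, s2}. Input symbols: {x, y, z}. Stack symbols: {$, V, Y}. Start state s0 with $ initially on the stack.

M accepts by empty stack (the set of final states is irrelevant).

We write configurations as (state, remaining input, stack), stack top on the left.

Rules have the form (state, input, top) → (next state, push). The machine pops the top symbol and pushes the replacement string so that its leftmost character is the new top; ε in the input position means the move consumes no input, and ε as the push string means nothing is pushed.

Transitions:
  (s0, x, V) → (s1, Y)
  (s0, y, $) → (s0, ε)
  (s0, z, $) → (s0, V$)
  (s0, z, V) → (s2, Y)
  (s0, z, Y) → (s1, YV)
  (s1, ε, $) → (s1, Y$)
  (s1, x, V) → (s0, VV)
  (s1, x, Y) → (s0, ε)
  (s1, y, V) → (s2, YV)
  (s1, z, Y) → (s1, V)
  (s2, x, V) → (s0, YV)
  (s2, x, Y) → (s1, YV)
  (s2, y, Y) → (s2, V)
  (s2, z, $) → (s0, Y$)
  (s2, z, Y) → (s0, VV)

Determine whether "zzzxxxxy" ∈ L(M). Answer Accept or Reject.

(s0, zzzxxxxy, $)
  read z, top $: go to s0, push V$ → (s0, zzxxxxy, V$)
  read z, top V: go to s2, push Y → (s2, zxxxxy, Y$)
  read z, top Y: go to s0, push VV → (s0, xxxxy, VV$)
  read x, top V: go to s1, push Y → (s1, xxxy, YV$)
  read x, top Y: go to s0, push ε → (s0, xxy, V$)
  read x, top V: go to s1, push Y → (s1, xy, Y$)
  read x, top Y: go to s0, push ε → (s0, y, $)
  read y, top $: go to s0, push ε → (s0, ε, ε)
All input consumed and the stack is empty.

Accept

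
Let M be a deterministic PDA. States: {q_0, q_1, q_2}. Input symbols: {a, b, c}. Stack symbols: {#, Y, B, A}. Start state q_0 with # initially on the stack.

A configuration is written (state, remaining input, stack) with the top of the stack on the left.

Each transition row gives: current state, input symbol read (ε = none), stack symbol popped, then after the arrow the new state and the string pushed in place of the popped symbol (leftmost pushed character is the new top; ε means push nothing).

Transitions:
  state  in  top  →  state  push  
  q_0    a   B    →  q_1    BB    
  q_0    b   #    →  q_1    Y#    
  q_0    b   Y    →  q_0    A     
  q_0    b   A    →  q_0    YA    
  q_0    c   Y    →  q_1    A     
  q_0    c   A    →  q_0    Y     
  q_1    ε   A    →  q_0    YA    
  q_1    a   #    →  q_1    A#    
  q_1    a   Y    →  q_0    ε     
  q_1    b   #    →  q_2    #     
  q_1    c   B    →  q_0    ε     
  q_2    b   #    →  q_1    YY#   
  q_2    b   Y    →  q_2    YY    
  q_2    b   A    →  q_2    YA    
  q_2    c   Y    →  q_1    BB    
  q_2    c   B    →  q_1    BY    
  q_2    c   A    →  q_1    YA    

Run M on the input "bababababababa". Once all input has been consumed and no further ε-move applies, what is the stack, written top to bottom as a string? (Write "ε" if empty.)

(q_0, bababababababa, #)
  read b, top #: go to q_1, push Y# → (q_1, ababababababa, Y#)
  read a, top Y: go to q_0, push ε → (q_0, babababababa, #)
  read b, top #: go to q_1, push Y# → (q_1, abababababa, Y#)
  read a, top Y: go to q_0, push ε → (q_0, bababababa, #)
  read b, top #: go to q_1, push Y# → (q_1, ababababa, Y#)
  read a, top Y: go to q_0, push ε → (q_0, babababa, #)
  read b, top #: go to q_1, push Y# → (q_1, abababa, Y#)
  read a, top Y: go to q_0, push ε → (q_0, bababa, #)
  read b, top #: go to q_1, push Y# → (q_1, ababa, Y#)
  read a, top Y: go to q_0, push ε → (q_0, baba, #)
  read b, top #: go to q_1, push Y# → (q_1, aba, Y#)
  read a, top Y: go to q_0, push ε → (q_0, ba, #)
  read b, top #: go to q_1, push Y# → (q_1, a, Y#)
  read a, top Y: go to q_0, push ε → (q_0, ε, #)
All input consumed in state q_0 with stack #.

#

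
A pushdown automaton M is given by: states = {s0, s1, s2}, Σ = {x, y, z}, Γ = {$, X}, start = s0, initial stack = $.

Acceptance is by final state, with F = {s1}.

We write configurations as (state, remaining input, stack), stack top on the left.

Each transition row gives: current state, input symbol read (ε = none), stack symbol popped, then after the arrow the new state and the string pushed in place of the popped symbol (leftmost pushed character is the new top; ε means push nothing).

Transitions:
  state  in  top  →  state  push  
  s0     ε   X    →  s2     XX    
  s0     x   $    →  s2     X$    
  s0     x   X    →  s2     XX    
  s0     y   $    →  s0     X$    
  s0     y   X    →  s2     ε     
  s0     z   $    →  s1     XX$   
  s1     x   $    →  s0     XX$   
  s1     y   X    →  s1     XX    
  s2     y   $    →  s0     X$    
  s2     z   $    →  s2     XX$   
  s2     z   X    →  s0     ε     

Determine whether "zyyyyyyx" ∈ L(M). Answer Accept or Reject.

Reject

No computation consumes all input and reaches a final state.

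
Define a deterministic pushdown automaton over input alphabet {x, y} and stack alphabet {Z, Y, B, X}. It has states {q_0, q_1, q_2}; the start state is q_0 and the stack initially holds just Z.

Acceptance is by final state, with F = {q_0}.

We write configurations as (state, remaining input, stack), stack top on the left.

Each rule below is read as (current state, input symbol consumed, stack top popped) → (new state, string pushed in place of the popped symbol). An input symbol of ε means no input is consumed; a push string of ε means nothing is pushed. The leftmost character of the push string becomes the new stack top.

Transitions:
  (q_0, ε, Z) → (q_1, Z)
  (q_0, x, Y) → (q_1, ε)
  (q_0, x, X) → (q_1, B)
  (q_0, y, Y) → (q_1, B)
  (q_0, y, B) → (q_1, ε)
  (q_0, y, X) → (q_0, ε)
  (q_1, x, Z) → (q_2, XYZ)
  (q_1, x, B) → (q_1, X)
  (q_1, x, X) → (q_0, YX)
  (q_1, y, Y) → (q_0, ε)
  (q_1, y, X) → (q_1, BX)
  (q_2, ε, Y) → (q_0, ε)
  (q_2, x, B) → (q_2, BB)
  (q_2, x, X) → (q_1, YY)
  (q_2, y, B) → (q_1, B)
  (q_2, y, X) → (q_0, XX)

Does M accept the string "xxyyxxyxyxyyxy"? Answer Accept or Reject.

(q_0, xxyyxxyxyxyyxy, Z) ⊢ (q_1, xxyyxxyxyxyyxy, Z) ⊢ (q_2, xyyxxyxyxyyxy, XYZ) ⊢ (q_1, yyxxyxyxyyxy, YYYZ) ⊢ (q_0, yxxyxyxyyxy, YYZ) ⊢ (q_1, xxyxyxyyxy, BYZ) ⊢ (q_1, xyxyxyyxy, XYZ) ⊢ (q_0, yxyxyyxy, YXYZ) ⊢ (q_1, xyxyyxy, BXYZ) ⊢ (q_1, yxyyxy, XXYZ) ⊢ (q_1, xyyxy, BXXYZ) ⊢ (q_1, yyxy, XXXYZ) ⊢ (q_1, yxy, BXXXYZ)
No transition applies at (q_1, yxy, BXXXYZ); input not fully consumed.

Reject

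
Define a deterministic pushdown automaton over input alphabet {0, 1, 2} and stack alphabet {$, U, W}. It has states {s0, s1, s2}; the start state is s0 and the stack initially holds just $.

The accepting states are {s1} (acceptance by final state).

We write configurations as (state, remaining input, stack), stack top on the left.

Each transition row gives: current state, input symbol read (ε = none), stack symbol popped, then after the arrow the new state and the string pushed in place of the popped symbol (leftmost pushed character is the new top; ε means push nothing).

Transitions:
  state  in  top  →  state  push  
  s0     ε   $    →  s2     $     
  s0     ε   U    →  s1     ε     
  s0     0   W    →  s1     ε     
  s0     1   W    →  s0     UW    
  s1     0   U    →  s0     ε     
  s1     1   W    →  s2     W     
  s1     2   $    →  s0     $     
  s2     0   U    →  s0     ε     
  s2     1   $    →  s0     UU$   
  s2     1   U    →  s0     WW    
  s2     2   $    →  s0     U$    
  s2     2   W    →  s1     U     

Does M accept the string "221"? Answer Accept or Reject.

Accept

(s0, 221, $) ⊢ (s2, 221, $) ⊢ (s0, 21, U$) ⊢ (s1, 21, $) ⊢ (s0, 1, $) ⊢ (s2, 1, $) ⊢ (s0, ε, UU$) ⊢ (s1, ε, U$)
All input consumed; state s1 ∈ F.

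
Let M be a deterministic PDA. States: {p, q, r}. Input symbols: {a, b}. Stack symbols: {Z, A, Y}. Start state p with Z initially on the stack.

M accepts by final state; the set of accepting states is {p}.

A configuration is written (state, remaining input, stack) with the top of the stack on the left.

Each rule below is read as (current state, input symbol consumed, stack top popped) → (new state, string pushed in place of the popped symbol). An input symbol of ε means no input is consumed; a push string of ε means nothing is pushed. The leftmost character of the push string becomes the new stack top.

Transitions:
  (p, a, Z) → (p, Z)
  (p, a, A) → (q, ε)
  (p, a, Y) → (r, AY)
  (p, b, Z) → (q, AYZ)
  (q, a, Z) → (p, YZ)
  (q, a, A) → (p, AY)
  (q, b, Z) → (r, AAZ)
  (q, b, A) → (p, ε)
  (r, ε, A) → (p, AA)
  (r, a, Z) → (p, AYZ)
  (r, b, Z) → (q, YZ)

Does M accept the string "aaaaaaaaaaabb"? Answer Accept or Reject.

Accept

(p, aaaaaaaaaaabb, Z) ⊢ (p, aaaaaaaaaabb, Z) ⊢ (p, aaaaaaaaabb, Z) ⊢ (p, aaaaaaaabb, Z) ⊢ (p, aaaaaaabb, Z) ⊢ (p, aaaaaabb, Z) ⊢ (p, aaaaabb, Z) ⊢ (p, aaaabb, Z) ⊢ (p, aaabb, Z) ⊢ (p, aabb, Z) ⊢ (p, abb, Z) ⊢ (p, bb, Z) ⊢ (q, b, AYZ) ⊢ (p, ε, YZ)
All input consumed; state p ∈ F.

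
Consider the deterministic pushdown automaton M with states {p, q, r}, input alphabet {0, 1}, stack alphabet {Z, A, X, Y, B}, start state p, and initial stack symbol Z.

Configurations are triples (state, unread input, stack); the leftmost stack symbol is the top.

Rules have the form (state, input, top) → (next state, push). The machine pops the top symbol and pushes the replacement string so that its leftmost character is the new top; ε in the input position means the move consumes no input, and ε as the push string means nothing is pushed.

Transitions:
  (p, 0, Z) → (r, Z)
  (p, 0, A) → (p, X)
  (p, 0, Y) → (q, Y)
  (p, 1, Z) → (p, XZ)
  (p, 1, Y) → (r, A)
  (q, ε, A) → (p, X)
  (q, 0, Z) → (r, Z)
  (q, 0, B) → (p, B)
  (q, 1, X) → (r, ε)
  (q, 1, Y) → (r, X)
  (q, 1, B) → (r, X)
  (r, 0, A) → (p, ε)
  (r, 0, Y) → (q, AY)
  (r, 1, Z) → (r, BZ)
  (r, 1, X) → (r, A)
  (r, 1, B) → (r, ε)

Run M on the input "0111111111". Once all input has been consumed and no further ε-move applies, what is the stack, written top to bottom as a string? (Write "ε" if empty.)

BZ

(p, 0111111111, Z)
  read 0, top Z: go to r, push Z → (r, 111111111, Z)
  read 1, top Z: go to r, push BZ → (r, 11111111, BZ)
  read 1, top B: go to r, push ε → (r, 1111111, Z)
  read 1, top Z: go to r, push BZ → (r, 111111, BZ)
  read 1, top B: go to r, push ε → (r, 11111, Z)
  read 1, top Z: go to r, push BZ → (r, 1111, BZ)
  read 1, top B: go to r, push ε → (r, 111, Z)
  read 1, top Z: go to r, push BZ → (r, 11, BZ)
  read 1, top B: go to r, push ε → (r, 1, Z)
  read 1, top Z: go to r, push BZ → (r, ε, BZ)
All input consumed in state r with stack BZ.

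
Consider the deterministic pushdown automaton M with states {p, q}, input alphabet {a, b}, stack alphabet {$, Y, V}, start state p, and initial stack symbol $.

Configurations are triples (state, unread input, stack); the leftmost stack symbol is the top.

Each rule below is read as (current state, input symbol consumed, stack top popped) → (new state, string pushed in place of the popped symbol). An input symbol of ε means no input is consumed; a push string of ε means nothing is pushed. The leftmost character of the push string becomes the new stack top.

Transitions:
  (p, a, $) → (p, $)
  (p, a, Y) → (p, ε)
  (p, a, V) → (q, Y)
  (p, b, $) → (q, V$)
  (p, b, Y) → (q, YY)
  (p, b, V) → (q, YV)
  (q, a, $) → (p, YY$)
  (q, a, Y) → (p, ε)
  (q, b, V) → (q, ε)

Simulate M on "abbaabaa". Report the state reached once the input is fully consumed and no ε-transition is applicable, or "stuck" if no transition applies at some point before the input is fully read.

(p, abbaabaa, $)
  read a, top $: go to p, push $ → (p, bbaabaa, $)
  read b, top $: go to q, push V$ → (q, baabaa, V$)
  read b, top V: go to q, push ε → (q, aabaa, $)
  read a, top $: go to p, push YY$ → (p, abaa, YY$)
  read a, top Y: go to p, push ε → (p, baa, Y$)
  read b, top Y: go to q, push YY → (q, aa, YY$)
  read a, top Y: go to p, push ε → (p, a, Y$)
  read a, top Y: go to p, push ε → (p, ε, $)
All input consumed; M is in state p.

p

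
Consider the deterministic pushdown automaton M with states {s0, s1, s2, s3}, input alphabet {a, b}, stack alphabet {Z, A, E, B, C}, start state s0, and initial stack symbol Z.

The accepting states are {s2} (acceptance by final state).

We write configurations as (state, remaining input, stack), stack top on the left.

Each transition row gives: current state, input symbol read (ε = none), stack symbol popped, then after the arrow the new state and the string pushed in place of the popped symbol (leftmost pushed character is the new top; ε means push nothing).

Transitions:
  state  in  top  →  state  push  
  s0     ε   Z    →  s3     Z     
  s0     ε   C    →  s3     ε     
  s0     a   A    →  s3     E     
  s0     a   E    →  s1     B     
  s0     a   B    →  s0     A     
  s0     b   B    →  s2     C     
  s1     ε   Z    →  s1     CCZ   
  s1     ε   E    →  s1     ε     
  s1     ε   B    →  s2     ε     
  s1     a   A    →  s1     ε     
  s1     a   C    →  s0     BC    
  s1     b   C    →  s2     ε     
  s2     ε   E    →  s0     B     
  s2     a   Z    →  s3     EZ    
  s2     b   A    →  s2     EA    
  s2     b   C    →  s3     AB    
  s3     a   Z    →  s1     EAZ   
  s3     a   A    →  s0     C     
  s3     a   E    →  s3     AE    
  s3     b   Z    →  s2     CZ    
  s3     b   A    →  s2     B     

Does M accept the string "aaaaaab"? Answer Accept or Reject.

Accept

(s0, aaaaaab, Z)
  ε-move, top Z: go to s3, push Z → (s3, aaaaaab, Z)
  read a, top Z: go to s1, push EAZ → (s1, aaaaab, EAZ)
  ε-move, top E: go to s1, push ε → (s1, aaaaab, AZ)
  read a, top A: go to s1, push ε → (s1, aaaab, Z)
  ε-move, top Z: go to s1, push CCZ → (s1, aaaab, CCZ)
  read a, top C: go to s0, push BC → (s0, aaab, BCCZ)
  read a, top B: go to s0, push A → (s0, aab, ACCZ)
  read a, top A: go to s3, push E → (s3, ab, ECCZ)
  read a, top E: go to s3, push AE → (s3, b, AECCZ)
  read b, top A: go to s2, push B → (s2, ε, BECCZ)
All input consumed; state s2 ∈ F.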